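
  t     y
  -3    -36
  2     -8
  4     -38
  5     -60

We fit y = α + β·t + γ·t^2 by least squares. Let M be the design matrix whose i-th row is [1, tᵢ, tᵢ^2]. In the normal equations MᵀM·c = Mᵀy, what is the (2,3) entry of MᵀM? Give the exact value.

170

Row 2 ↔ basis t, column 3 ↔ basis t^2, so (MᵀM)_{2,3} = Σᵢ (t)·(t^2) = (-3)·(9) + (2)·(4) + (4)·(16) + (5)·(25) = 170.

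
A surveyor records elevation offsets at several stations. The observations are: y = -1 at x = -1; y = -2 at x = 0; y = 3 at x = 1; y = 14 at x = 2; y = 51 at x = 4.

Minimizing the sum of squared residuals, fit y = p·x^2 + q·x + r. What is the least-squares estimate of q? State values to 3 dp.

q = 2.181

Forming AᵀA = [[274, 72, 22]; [72, 22, 6]; [22, 6, 5]] and Aᵀy = [874, 236, 65]ᵀ gives AᵀA·[p, q, r]ᵀ = Aᵀy.
Solving the 3×3 system (Gaussian elimination) gives p = 1872/679, q = 1481/679, r = -1187/679.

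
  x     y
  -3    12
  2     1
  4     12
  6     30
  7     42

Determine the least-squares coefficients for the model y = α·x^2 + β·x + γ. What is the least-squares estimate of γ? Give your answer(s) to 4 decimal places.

The normal system MᵀM·[α, β, γ]ᵀ = Mᵀy is [[4050, 604, 114]; [604, 114, 16]; [114, 16, 5]]·[α, β, γ]ᵀ = [3442, 488, 97]ᵀ.
Row-reducing yields α = 43484/42367, β = -3524/3259, γ = -22917/42367.

γ = -0.5409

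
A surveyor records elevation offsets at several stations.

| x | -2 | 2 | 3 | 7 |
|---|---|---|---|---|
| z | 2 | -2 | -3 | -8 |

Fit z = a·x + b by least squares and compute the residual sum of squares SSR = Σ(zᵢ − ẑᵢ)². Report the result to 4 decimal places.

From the data, Σx·x = 66, Σx = 10, Σ1 = 4.
Right-hand side: Σx·z = -73, Σz = -11.
So MᵀM·[a, b]ᵀ = Mᵀz: [[66, 10]; [10, 4]]·[a, b]ᵀ = [-73, -11]ᵀ.
Determinant 66·4 − 10² = 164.
a = ((-73)·4 − 10·(-11))/164 = -91/82; b = (66·(-11) − 10·(-73))/164 = 1/41.
Residuals: -10/41, 8/41, 25/82, -21/82; SSR = 21/82.

SSR = 0.2561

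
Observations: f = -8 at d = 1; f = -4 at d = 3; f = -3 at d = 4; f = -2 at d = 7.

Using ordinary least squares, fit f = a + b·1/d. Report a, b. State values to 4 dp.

The normal equations are: 4·a + (145/84)·b = -17;  (145/84)·a + (8425/7056)·b = -871/84.
det = 4·(8425/7056) − (145/84)² = 4225/2352.
a = ((-17)·(8425/7056) − (145/84)·(-871/84))/(4225/2352) = -3386/2535; b = (4·(-871/84) − (145/84)·(-17))/(4225/2352) = -28532/4225.

a = -1.3357, b = -6.7531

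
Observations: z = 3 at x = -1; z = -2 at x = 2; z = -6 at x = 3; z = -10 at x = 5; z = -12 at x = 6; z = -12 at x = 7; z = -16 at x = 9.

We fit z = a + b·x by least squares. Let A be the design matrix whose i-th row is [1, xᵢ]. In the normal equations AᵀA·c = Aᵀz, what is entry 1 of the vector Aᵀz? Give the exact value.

Entry 1 ↔ basis 1, so (Aᵀz)_{1} = Σᵢ zᵢ = (1)·(3) + (1)·(-2) + (1)·(-6) + (1)·(-10) + (1)·(-12) + (1)·(-12) + (1)·(-16) = -55.

-55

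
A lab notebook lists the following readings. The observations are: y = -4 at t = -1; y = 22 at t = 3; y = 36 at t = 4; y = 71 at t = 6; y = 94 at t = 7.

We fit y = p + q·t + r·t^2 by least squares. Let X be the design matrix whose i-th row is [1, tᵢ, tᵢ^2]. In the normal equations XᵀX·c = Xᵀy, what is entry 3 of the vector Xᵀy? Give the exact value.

7932

Entry 3 ↔ basis t^2, so (Xᵀy)_{3} = Σᵢ (t^2)·yᵢ = (1)·(-4) + (9)·(22) + (16)·(36) + (36)·(71) + (49)·(94) = 7932.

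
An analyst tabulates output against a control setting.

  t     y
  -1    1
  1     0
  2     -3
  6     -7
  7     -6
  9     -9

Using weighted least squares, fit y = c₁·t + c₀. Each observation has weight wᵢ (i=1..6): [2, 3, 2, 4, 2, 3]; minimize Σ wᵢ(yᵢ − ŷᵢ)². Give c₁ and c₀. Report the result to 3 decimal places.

c₁ = -1.035, c₀ = 0.089

Compute the Gram sums: Σwᵢ·t·t = 498, Σwᵢ·t = 70, Σwᵢ·1 = 16.
And Σwᵢ·t·y = -509, Σwᵢ·y = -71.
MᵀWM·[c₁, c₀]ᵀ = MᵀWy becomes [[498, 70]; [70, 16]]·[c₁, c₀]ᵀ = [-509, -71]ᵀ.
det = 498·16 − 70² = 3068.
c₁ = ((-509)·16 − 70·(-71))/3068 = -1587/1534; c₀ = (498·(-71) − 70·(-509))/3068 = 68/767.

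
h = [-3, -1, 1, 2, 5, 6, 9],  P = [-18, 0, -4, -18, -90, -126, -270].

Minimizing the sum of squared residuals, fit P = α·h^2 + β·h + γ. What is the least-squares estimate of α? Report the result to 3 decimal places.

From the data, Σh^2·h^2 = 8581, Σh^2·h = 1051, Σh^2 = 157, Σh·h = 157, Σh = 19, Σ1 = 7.
For XᵀP: Σh^2·P = -28894, Σh·P = -3622, ΣP = -526.
So XᵀX·[α, β, γ]ᵀ = XᵀP: [[8581, 1051, 157]; [1051, 157, 19]; [157, 19, 7]]·[α, β, γ]ᵀ = [-28894, -3622, -526]ᵀ.
Row-reducing yields α = -1997/662, β = -5827/1986, γ = 476/993.

α = -3.017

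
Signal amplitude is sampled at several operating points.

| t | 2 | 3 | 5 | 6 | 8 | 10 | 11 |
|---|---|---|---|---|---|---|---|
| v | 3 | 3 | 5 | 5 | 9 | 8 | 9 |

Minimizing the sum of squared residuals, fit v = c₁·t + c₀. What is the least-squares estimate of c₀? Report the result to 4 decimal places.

c₀ = 1.2971

MᵀM·[c₁, c₀]ᵀ = Mᵀv reads: 359·c₁ + 45·c₀ = 321;  45·c₁ + 7·c₀ = 42.
Eliminating c₀: 7·(row 1) − 45·(row 2) gives 488·c₁ = 7·321 − 45·42 = 357, so c₁ = 357/488.
Then c₀ = (42 − 45·(357/488))/7 = 633/488.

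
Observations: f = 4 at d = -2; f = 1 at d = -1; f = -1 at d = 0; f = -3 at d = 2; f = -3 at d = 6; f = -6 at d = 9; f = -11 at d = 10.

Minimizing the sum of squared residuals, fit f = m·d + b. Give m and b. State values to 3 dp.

m = -0.917, b = 0.431

Setting ∂/∂m … = 0 gives: 226·m + 24·b = -197;  24·m + 7·b = -19.
(Σd·d = 226, Σd = 24, Σ1 = 7, Σd·f = -197, Σf = -19.)
det = 226·7 − 24² = 1006.
m = ((-197)·7 − 24·(-19))/1006 = -923/1006; b = (226·(-19) − 24·(-197))/1006 = 217/503.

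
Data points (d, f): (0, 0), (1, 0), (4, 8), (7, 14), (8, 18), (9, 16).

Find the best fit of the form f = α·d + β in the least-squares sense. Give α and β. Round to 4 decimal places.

Setting ∂/∂α … = 0 gives: 211·α + 29·β = 418;  29·α + 6·β = 56.
(Σd·d = 211, Σd = 29, Σ1 = 6, Σd·f = 418, Σf = 56.)
Δ = 211·6 − 29² = 425.
α = (418·6 − 29·56)/425 = 52/25; β = (211·56 − 29·418)/425 = -18/25.

α = 2.0800, β = -0.7200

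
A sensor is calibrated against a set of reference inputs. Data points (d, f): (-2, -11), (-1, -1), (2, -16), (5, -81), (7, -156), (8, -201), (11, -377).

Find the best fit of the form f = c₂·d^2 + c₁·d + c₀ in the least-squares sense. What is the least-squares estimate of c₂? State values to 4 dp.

c₂ = -3.0070

From the data, Σd^2·d^2 = 21796, Σd^2·d = 2310, Σd^2 = 268, Σd·d = 268, Σd = 30, Σ1 = 7.
For Mᵀf: Σd^2·f = -68259, Σd·f = -7261, Σf = -843.
MᵀM·[c₂, c₁, c₀]ᵀ = Mᵀf becomes [[21796, 2310, 268]; [2310, 268, 30]; [268, 30, 7]]·[c₂, c₁, c₀]ᵀ = [-68259, -7261, -843]ᵀ.
Inverting the 3×3 Gram matrix, [c₂, c₁, c₀]ᵀ = [-910187/302694, -112731/100898, -78224/151347]ᵀ.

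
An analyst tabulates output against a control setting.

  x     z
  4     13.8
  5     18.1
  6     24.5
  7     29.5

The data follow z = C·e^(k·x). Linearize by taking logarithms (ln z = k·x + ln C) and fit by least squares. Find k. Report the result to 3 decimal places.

k = 0.258

Let Y = ln z. Fitting Y = k·x + ln C by least squares:
Σx = 22.0000, Σ(x)² = 126.0000, Σln z = 12.1036, Σx·ln z = 67.8610.
Equations: 126.0000·k + 22.0000·ln C = 67.8610;  22.0000·k + 4·ln C = 12.1036.
Slope k = (n·Σx·ln z − Σx·Σln z)/(n·Σ(x)² − (Σx)²) = (4·67.8610 − 22.0000·12.1036)/20.0000 = 0.25819; ln C = (Σln z − k·Σx)/n = 1.60585.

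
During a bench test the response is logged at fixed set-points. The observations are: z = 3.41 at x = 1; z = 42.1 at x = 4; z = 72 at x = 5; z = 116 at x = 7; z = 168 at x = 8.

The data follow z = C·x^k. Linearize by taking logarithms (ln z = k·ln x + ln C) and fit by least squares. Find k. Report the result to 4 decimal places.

k = 1.8537

Let Y = ln z. Fitting Y = k·ln x + ln C by least squares:
XᵀX = [[12.6227, 7.0211]; [7.0211, 5]], rhs = [31.9729, 19.1210]ᵀ  (here Σln x = 7.0211, Σ(ln x)² = 12.6227, Σln z = 19.1210, Σln x·ln z = 31.9729).
Δ = 12.6227·5 − (7.0211)² = 13.8181; k = (31.9729·5 − 7.0211·19.1210)/13.8181 = 1.85368, ln C = (12.6227·19.1210 − 7.0211·31.9729)/13.8181 = 1.22122.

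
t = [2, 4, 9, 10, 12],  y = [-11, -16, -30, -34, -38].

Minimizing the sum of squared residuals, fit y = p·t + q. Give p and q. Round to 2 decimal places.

p = -2.77, q = -5.28

Normal-equation sums: Σt·t = 345, Σt = 37, Σ1 = 5.
Moment sums: Σt·y = -1152, Σy = -129.
Eliminating q: 5·(row 1) − 37·(row 2) gives 356·p = 5·(-1152) − 37·(-129) = -987, so p = -987/356.
Then q = ((-129) − 37·(-987/356))/5 = -1881/356.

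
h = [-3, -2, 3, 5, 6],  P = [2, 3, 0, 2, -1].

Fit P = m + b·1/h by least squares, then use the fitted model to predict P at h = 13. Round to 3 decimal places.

P̂ = 0.858

The normal system MᵀM·[m, b]ᵀ = MᵀP is [[5, -2/15]; [-2/15, 27/50]]·[m, b]ᵀ = [6, -29/15]ᵀ.
Δ = 5·(27/50) − (-2/15)² = 1207/450.
m = (6·(27/50) − (-2/15)·(-29/15))/(1207/450) = 1342/1207; b = (5·(-29/15) − (-2/15)·6)/(1207/450) = -3990/1207.
At h = 13: P̂ = (1342/1207)·(1) + (-3990/1207)·(1/13) = 13456/15691.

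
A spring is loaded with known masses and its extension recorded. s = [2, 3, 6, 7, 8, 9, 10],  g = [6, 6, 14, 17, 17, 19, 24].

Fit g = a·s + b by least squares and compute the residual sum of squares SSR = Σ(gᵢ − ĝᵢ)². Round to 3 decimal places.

Forming MᵀM = [[343, 45]; [45, 7]] and Mᵀg = [780, 103]ᵀ gives MᵀM·[a, b]ᵀ = Mᵀg.
Eliminating b: 7·(row 1) − 45·(row 2) gives 376·a = 7·780 − 45·103 = 825, so a = 825/376.
Then b = (103 − 45·(825/376))/7 = 229/376.
Residuals: 377/376, -56/47, 85/376, 97/94, -437/376, -255/188, 545/376; SSR = 3321/376.

SSR = 8.832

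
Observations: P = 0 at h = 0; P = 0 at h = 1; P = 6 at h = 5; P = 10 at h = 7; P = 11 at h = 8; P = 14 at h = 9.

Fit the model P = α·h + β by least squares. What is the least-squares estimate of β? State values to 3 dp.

β = -0.952

Normal-equation sums: Σh·h = 220, Σh = 30, Σ1 = 6.
Moment sums: Σh·P = 314, ΣP = 41.
AᵀA·[α, β]ᵀ = AᵀP becomes [[220, 30]; [30, 6]]·[α, β]ᵀ = [314, 41]ᵀ.
Determinant 220·6 − 30² = 420.
α = (314·6 − 30·41)/420 = 109/70; β = (220·41 − 30·314)/420 = -20/21.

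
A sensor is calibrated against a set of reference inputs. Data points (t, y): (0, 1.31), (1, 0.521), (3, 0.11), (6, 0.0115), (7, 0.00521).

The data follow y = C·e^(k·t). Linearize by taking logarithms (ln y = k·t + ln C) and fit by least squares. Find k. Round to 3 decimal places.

With ln yᵢ as the transformed response and tᵢ as the regressor:
AᵀA = [[95.0000, 17.0000]; [17.0000, 5]], rhs = [-70.8665, -12.3118]ᵀ  (here Σt = 17.0000, Σ(t)² = 95.0000, Σln y = -12.3118, Σt·ln y = -70.8665).
Solving (det = 186.0000): k = -0.77974, ln C = 0.18874.

k = -0.780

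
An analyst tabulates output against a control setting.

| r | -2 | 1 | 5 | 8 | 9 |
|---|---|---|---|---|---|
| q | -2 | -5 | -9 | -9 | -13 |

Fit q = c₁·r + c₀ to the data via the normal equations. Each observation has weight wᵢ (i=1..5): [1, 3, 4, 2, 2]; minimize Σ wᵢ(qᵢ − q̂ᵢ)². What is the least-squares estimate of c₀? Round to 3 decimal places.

c₀ = -4.148

The normal system AᵀWA·[c₁, c₀]ᵀ = AᵀWq is [[397, 55]; [55, 12]]·[c₁, c₀]ᵀ = [-569, -97]ᵀ.
Determinant 397·12 − 55² = 1739.
c₁ = ((-569)·12 − 55·(-97))/1739 = -1493/1739; c₀ = (397·(-97) − 55·(-569))/1739 = -7214/1739.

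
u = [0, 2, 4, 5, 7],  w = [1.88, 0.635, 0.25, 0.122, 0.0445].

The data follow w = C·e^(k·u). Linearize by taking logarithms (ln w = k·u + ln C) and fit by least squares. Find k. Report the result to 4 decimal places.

With ln wᵢ as the transformed response and uᵢ as the regressor:
Over the data: Σu = 18.0000, Σ(u)² = 94.0000, Σln w = -6.4252, Σu·ln w = -38.7580.
Normal system: [[94.0000, 18.0000]; [18.0000, 5]]·[k, ln C]ᵀ = [-38.7580, -6.4252]ᵀ.
Solving (det = 146.0000): k = -0.53519, ln C = 0.64164.

k = -0.5352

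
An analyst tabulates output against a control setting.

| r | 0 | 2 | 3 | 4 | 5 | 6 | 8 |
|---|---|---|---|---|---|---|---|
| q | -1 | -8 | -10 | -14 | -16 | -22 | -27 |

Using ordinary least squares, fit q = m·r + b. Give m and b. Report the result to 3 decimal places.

m = -3.286, b = -0.857

From the data, Σr·r = 154, Σr = 28, Σ1 = 7.
For Mᵀq: Σr·q = -530, Σq = -98.
So MᵀM·[m, b]ᵀ = Mᵀq: [[154, 28]; [28, 7]]·[m, b]ᵀ = [-530, -98]ᵀ.
det = 154·7 − 28² = 294.
m = ((-530)·7 − 28·(-98))/294 = -23/7; b = (154·(-98) − 28·(-530))/294 = -6/7.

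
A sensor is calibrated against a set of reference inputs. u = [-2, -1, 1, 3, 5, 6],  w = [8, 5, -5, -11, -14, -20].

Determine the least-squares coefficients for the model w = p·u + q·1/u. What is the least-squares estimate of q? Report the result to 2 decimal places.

q = -2.12

Sums needed: Σu·u = 76, Σu·1/u = 6, Σ1/u·1/u = 1093/450.
And Σu·w = -249, Σ1/u·w = -119/5.
Determinant 76·(1093/450) − 6² = 33434/225.
p = ((-249)·(1093/450) − 6·(-119/5))/(33434/225) = -207897/66868; q = (76·(-119/5) − 6·(-249))/(33434/225) = -35415/16717.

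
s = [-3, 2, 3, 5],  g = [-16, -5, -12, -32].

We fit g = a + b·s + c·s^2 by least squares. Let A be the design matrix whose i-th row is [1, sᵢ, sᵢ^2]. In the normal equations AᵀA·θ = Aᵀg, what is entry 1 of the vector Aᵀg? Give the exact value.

Entry 1 ↔ basis 1, so (Aᵀg)_{1} = Σᵢ gᵢ = (1)·(-16) + (1)·(-5) + (1)·(-12) + (1)·(-32) = -65.

-65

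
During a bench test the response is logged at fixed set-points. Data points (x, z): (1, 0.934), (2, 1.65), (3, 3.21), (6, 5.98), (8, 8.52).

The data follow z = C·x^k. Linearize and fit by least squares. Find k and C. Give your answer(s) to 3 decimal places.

k = 1.077, C = 0.892

Taking logs, ln z = k·ln x + ln C, so regress ln z on ln x.
Σln x = 5.6630, Σ(ln x)² = 9.2219, Σln z = 5.5296, Σln x·ln z = 9.2878.
Equations: 9.2219·k + 5.6630·ln C = 9.2878;  5.6630·k + 5·ln C = 5.5296.
Solving (det = 14.0403): k = 1.07728, ln C = -0.11419, so C = exp(-0.11419) = 0.89208.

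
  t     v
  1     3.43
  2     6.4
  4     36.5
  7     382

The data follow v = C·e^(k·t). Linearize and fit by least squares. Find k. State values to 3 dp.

k = 0.797

Let Y = ln v. Fitting Y = k·t + ln C by least squares:
Sums: Σt = 14.0000, Σ(t)² = 70.0000, Σln v = 12.6316, Σt·ln v = 60.9523.
Normal system: [[70.0000, 14.0000]; [14.0000, 4]]·[k, ln C]ᵀ = [60.9523, 12.6316]ᵀ.
Slope k = (n·Σt·ln v − Σt·Σln v)/(n·Σ(t)² − (Σt)²) = (4·60.9523 − 14.0000·12.6316)/84.0000 = 0.79723; ln C = (Σln v − k·Σt)/n = 0.36760.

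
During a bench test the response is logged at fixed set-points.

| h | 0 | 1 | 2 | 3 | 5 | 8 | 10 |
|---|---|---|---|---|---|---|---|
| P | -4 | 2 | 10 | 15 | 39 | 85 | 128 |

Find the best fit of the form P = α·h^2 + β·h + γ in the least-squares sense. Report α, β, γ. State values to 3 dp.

α = 0.944, β = 3.591, γ = -2.959

The normal system XᵀX·[α, β, γ]ᵀ = XᵀP is [[14819, 1673, 203]; [1673, 203, 29]; [203, 29, 7]]·[α, β, γ]ᵀ = [19392, 2222, 275]ᵀ.
Row-reducing yields α = 79033/83748, β = 42965/11964, γ = -5901/1994.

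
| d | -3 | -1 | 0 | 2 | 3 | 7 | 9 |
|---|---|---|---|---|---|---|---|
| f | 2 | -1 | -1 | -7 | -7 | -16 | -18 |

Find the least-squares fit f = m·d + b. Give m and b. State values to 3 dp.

m = -1.767, b = -2.565

MᵀM·[m, b]ᵀ = Mᵀf reads: 153·m + 17·b = -314;  17·m + 7·b = -48.
(Σd·d = 153, Σd = 17, Σ1 = 7, Σd·f = -314, Σf = -48.)
Eliminating b: 7·(row 1) − 17·(row 2) gives 782·m = 7·(-314) − 17·(-48) = -1382, so m = -691/391.
Then b = ((-48) − 17·(-691/391))/7 = -59/23.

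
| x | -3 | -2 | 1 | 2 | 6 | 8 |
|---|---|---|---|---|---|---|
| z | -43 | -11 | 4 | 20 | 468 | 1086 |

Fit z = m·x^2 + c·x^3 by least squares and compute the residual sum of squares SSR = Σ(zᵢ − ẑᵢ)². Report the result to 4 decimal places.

SSR = 1.1680

Entries of AᵀA: Σx^2·x^2 = 5506, Σx^2·x^3 = 40302, Σx^3·x^3 = 309658.
For Aᵀz: Σx^2·z = 86005, Σx^3·z = 658533.
Normal equations: [[5506, 40302]; [40302, 309658]]·[m, c]ᵀ = [86005, 658533]ᵀ.
Eliminating c: 309658·(row 1) − 40302·(row 2) gives 80725744·m = 309658·86005 − 40302·658533 = 91939324, so m = 22984831/20181436.
Then c = (658533 − 40302·(22984831/20181436))/309658 = 39927297/20181436.
Residuals: 842948/5045359, 1370814/5045359, 4453404/5045359, -1932245/5045359, -1709505/5045359, 808562/5045359; SSR = 5892990/5045359.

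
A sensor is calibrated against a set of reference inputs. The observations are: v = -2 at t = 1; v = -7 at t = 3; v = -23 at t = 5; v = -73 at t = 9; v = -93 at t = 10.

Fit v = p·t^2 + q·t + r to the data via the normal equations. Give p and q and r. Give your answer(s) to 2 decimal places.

p = -1.00, q = 0.98, r = -1.78

Setting ∂/∂p … = 0 gives: 17268·p + 1882·q + 216·r = -15853;  1882·p + 216·q + 28·r = -1725;  216·p + 28·q + 5·r = -198.
(Σt^2·t^2 = 17268, Σt^2·t = 1882, Σt^2 = 216, Σt·t = 216, Σt = 28, Σ1 = 5, Σt^2·v = -15853, Σt·v = -1725, Σv = -198.)
Inverting the 3×3 Gram matrix, [p, q, r]ᵀ = [-44479/44342, 43651/44342, -39448/22171]ᵀ.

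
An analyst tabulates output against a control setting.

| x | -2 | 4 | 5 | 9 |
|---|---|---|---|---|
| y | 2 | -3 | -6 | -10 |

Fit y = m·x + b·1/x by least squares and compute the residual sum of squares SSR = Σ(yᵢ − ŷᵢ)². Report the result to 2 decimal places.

SSR = 1.93

Entries of AᵀA: Σx·x = 126, Σx·1/x = 4, Σ1/x·1/x = 11821/32400.
Right-hand side: Σx·y = -136, Σ1/x·y = -731/180.
So AᵀA·[m, b]ᵀ = Aᵀy: [[126, 4]; [4, 11821/32400]]·[m, b]ᵀ = [-136, -731/180]ᵀ.
Determinant 126·(11821/32400) − 4² = 53947/1800.
m = ((-136)·(11821/32400) − 4·(-731/180))/(53947/1800) = -540668/485523; b = (126·(-731/180) − 4·(-136))/(53947/1800) = 58140/53947.
Residuals: 151340/485523, 575288/485523, -314450/485523, -5262/53947; SSR = 937096/485523.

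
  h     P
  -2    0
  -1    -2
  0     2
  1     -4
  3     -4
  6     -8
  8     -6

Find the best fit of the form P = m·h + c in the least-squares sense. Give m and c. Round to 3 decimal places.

m = -0.759, c = -1.517

With design matrix A, AᵀA = [[115, 15]; [15, 7]] and AᵀP = [-110, -22]ᵀ.
Eliminating c: 7·(row 1) − 15·(row 2) gives 580·m = 7·(-110) − 15·(-22) = -440, so m = -22/29.
Then c = ((-22) − 15·(-22/29))/7 = -44/29.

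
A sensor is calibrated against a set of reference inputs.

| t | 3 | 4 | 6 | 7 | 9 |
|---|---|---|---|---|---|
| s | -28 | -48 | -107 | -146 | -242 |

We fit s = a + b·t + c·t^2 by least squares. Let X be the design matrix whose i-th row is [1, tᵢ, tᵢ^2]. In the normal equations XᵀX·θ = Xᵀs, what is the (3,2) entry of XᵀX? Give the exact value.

1379

Row 3 ↔ basis t^2, column 2 ↔ basis t, so (XᵀX)_{3,2} = Σᵢ (t^2)·(t) = (9)·(3) + (16)·(4) + (36)·(6) + (49)·(7) + (81)·(9) = 1379.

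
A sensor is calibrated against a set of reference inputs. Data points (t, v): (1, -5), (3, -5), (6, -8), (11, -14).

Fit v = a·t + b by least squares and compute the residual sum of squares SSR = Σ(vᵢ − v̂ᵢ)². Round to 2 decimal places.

From the data, Σt·t = 167, Σt = 21, Σ1 = 4.
And Σt·v = -222, Σv = -32.
So MᵀM·[a, b]ᵀ = Mᵀv: [[167, 21]; [21, 4]]·[a, b]ᵀ = [-222, -32]ᵀ.
Determinant 167·4 − 21² = 227.
a = ((-222)·4 − 21·(-32))/227 = -216/227; b = (167·(-32) − 21·(-222))/227 = -682/227.
Residuals: -237/227, 195/227, 162/227, -120/227; SSR = 594/227.

SSR = 2.62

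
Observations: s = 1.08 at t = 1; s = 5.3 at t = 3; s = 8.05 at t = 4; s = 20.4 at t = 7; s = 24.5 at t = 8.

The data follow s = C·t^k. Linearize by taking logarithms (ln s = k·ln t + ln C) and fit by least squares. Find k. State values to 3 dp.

k = 1.507

With ln sᵢ as the transformed response and ln tᵢ as the regressor:
XᵀX = [[11.2394, 6.5103]; [6.5103, 5]], rhs = [17.2429, 10.0445]ᵀ  (here Σln t = 6.5103, Σ(ln t)² = 11.2394, Σln s = 10.0445, Σln t·ln s = 17.2429).
Solving (det = 13.8136): k = 1.50736, ln C = 0.04624.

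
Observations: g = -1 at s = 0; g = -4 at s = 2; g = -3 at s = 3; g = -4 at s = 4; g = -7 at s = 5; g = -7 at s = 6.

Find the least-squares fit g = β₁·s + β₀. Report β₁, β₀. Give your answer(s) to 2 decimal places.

Sums needed: Σs·s = 90, Σs = 20, Σ1 = 6.
For Xᵀg: Σs·g = -110, Σg = -26.
Normal equations: [[90, 20]; [20, 6]]·[β₁, β₀]ᵀ = [-110, -26]ᵀ.
Eliminating β₀: 6·(row 1) − 20·(row 2) gives 140·β₁ = 6·(-110) − 20·(-26) = -140, so β₁ = -1.
Then β₀ = ((-26) − 20·(-1))/6 = -1.

β₁ = -1.00, β₀ = -1.00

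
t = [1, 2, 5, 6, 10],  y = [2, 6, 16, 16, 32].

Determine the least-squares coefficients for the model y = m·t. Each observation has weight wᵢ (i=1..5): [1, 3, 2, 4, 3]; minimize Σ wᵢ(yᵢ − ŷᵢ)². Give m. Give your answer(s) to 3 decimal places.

m = 3.041

Normal-equation sums: Σwᵢ·t·t = 507.
Right-hand side: Σwᵢ·t·y = 1542.
MᵀWM·[m]ᵀ = MᵀWy becomes [[507]]·[m]ᵀ = [1542]ᵀ.
Hence m = 1542 / 507 ≈ 3.04142.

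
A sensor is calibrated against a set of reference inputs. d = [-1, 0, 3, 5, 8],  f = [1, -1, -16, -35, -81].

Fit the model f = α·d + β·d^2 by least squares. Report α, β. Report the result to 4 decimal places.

Normal-equation sums: Σd·d = 99, Σd·d^2 = 663, Σd^2·d^2 = 4803.
For Xᵀf: Σd·f = -872, Σd^2·f = -6202.
XᵀX·[α, β]ᵀ = Xᵀf becomes [[99, 663]; [663, 4803]]·[α, β]ᵀ = [-872, -6202]ᵀ.
det = 99·4803 − 663² = 35928.
α = ((-872)·4803 − 663·(-6202))/35928 = -12715/5988; β = (99·(-6202) − 663·(-872))/35928 = -5977/5988.

α = -2.1234, β = -0.9982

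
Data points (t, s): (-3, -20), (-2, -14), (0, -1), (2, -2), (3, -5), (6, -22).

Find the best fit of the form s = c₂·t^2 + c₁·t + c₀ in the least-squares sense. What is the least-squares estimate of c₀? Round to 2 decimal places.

Entries of AᵀA: Σt^2·t^2 = 1490, Σt^2·t = 216, Σt^2 = 62, Σt·t = 62, Σt = 6, Σ1 = 6.
And Σt^2·s = -1081, Σt·s = -63, Σs = -64.
So AᵀA·[c₂, c₁, c₀]ᵀ = Aᵀs: [[1490, 216, 62]; [216, 62, 6]; [62, 6, 6]]·[c₂, c₁, c₀]ᵀ = [-1081, -63, -64]ᵀ.
Solving the 3×3 system (Gaussian elimination) gives c₂ = -5069/5110, c₁ = 14031/5110, c₀ = -8079/2555.

c₀ = -3.16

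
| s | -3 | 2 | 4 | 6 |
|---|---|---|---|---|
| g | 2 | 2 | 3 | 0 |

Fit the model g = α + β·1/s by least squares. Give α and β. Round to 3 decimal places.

α = 1.725, β = 0.171

XᵀX·[α, β]ᵀ = Xᵀg reads: 4·α + (7/12)·β = 7;  (7/12)·α + (65/144)·β = 13/12.
Eliminating β: (65/144)·(row 1) − (7/12)·(row 2) gives (211/144)·α = (65/144)·7 − (7/12)·(13/12) = 91/36, so α = 364/211.
Then β = ((13/12) − (7/12)·(364/211))/(65/144) = 36/211.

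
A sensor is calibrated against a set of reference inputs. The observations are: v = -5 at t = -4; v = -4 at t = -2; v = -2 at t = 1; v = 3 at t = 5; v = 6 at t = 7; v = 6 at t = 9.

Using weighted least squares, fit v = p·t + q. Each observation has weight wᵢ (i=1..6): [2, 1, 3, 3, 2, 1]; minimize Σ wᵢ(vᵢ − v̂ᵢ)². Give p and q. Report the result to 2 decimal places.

The normal system XᵀWX·[p, q]ᵀ = XᵀWv is [[293, 31]; [31, 12]]·[p, q]ᵀ = [225, 7]ᵀ.
Δ = 293·12 − 31² = 2555.
p = (225·12 − 31·7)/2555 = 2483/2555; q = (293·7 − 31·225)/2555 = -4924/2555.

p = 0.97, q = -1.93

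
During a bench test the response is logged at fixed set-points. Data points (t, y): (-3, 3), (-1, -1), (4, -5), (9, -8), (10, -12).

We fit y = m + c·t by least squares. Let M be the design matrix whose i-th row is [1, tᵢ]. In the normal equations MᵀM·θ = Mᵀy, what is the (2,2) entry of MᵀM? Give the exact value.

Row 2 ↔ basis t, column 2 ↔ basis t, so (MᵀM)_{2,2} = Σᵢ (t)·(t) = (-3)·(-3) + (-1)·(-1) + (4)·(4) + (9)·(9) + (10)·(10) = 207.

207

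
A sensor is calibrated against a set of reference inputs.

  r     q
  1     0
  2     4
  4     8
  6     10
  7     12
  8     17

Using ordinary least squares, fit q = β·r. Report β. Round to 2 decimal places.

Sums needed: Σr·r = 170.
And Σr·q = 320.
So AᵀA·[β]ᵀ = Aᵀq: [[170]]·[β]ᵀ = [320]ᵀ.
β = 320/170 = 1.88235.

β = 1.88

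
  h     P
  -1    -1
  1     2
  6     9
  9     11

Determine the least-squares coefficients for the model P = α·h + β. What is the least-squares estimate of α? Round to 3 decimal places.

From the data, Σh·h = 119, Σh = 15, Σ1 = 4.
And Σh·P = 156, ΣP = 21.
MᵀM·[α, β]ᵀ = MᵀP becomes [[119, 15]; [15, 4]]·[α, β]ᵀ = [156, 21]ᵀ.
Determinant 119·4 − 15² = 251.
α = (156·4 − 15·21)/251 = 309/251; β = (119·21 − 15·156)/251 = 159/251.

α = 1.231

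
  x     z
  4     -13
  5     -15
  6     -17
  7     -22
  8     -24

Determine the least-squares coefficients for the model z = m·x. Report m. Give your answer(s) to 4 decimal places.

m = -3.0263

Compute the Gram sums: Σx·x = 190.
Right-hand side: Σx·z = -575.
Normal equations: [[190]]·[m]ᵀ = [-575]ᵀ.
Hence m = -575 / 190 ≈ -3.02632.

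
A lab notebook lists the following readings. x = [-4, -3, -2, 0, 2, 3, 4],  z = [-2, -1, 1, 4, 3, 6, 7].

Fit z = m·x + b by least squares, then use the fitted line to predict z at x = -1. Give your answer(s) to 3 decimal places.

From the data, Σx·x = 58, Σx = 0, Σ1 = 7.
For Mᵀz: Σx·z = 61, Σz = 18.
Normal equations: [[58, 0]; [0, 7]]·[m, b]ᵀ = [61, 18]ᵀ.
Δ = 58·7 − 0² = 406.
m = (61·7 − 0·18)/406 = 61/58; b = (58·18 − 0·61)/406 = 18/7.
At x = -1: ẑ = (61/58)·(-1) + (18/7)·(1) = 617/406.

ẑ = 1.520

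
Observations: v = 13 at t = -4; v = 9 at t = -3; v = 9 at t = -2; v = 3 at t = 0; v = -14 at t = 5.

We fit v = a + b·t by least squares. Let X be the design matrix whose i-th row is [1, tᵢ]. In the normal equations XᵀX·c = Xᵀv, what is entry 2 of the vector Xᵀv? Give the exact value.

-167

Entry 2 ↔ basis t, so (Xᵀv)_{2} = Σᵢ (t)·vᵢ = (-4)·(13) + (-3)·(9) + (-2)·(9) + (0)·(3) + (5)·(-14) = -167.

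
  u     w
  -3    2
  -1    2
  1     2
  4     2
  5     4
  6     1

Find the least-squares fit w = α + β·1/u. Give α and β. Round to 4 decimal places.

Setting ∂/∂α … = 0 gives: 6·α + (17/60)·β = 13;  (17/60)·α + (8069/3600)·β = 4/5.
Determinant 6·(8069/3600) − (17/60)² = 1925/144.
α = (13·(8069/3600) − (17/60)·(4/5))/(1925/144) = 104081/48125; β = (6·(4/5) − (17/60)·13)/(1925/144) = 804/9625.

α = 2.1627, β = 0.0835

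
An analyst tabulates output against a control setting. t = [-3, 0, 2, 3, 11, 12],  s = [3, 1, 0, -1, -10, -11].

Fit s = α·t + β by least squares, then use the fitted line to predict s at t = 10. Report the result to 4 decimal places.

The normal system AᵀA·[α, β]ᵀ = Aᵀs is [[287, 25]; [25, 6]]·[α, β]ᵀ = [-254, -18]ᵀ.
Δ = 287·6 − 25² = 1097.
α = ((-254)·6 − 25·(-18))/1097 = -1074/1097; β = (287·(-18) − 25·(-254))/1097 = 1184/1097.
At t = 10: ŝ = (-1074/1097)·(10) + (1184/1097)·(1) = -9556/1097.

ŝ = -8.7110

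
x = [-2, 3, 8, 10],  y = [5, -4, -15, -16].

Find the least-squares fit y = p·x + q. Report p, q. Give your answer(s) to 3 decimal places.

p = -1.839, q = 1.233

Forming MᵀM = [[177, 19]; [19, 4]] and Mᵀy = [-302, -30]ᵀ gives MᵀM·[p, q]ᵀ = Mᵀy.
det = 177·4 − 19² = 347.
p = ((-302)·4 − 19·(-30))/347 = -638/347; q = (177·(-30) − 19·(-302))/347 = 428/347.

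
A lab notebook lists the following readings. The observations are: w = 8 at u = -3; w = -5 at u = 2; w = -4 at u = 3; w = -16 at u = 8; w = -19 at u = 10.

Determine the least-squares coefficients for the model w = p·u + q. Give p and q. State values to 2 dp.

Entries of MᵀM: Σu·u = 186, Σu = 20, Σ1 = 5.
And Σu·w = -364, Σw = -36.
Normal equations: [[186, 20]; [20, 5]]·[p, q]ᵀ = [-364, -36]ᵀ.
Eliminating q: 5·(row 1) − 20·(row 2) gives 530·p = 5·(-364) − 20·(-36) = -1100, so p = -110/53.
Then q = ((-36) − 20·(-110/53))/5 = 292/265.

p = -2.08, q = 1.10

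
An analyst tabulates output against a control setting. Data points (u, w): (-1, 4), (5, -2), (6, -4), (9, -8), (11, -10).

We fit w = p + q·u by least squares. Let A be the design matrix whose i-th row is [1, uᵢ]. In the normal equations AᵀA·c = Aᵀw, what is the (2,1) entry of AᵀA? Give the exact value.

Row 2 ↔ basis u, column 1 ↔ basis 1, so (AᵀA)_{2,1} = Σᵢ u = (-1)·(1) + (5)·(1) + (6)·(1) + (9)·(1) + (11)·(1) = 30.

30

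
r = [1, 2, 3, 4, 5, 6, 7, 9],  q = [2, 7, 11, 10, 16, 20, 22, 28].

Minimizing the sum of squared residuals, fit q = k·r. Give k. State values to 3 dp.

k = 3.145

Setting ∂/∂k … = 0 gives: 221·k = 695.
k = 695/221 = 3.1448.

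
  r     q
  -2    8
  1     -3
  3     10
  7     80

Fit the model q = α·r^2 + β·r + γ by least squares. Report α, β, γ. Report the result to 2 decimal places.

Setting ∂/∂α … = 0 gives: 2499·α + 363·β + 63·γ = 4039;  363·α + 63·β + 9·γ = 571;  63·α + 9·β + 4·γ = 95.
(Σr^2·r^2 = 2499, Σr^2·r = 363, Σr^2 = 63, Σr·r = 63, Σr = 9, Σ1 = 4, Σr^2·q = 4039, Σr·q = 571, Σq = 95.)
Inverting the 3×3 Gram matrix, [α, β, γ]ᵀ = [9887/5154, -8099/5154, -2515/859]ᵀ.

α = 1.92, β = -1.57, γ = -2.93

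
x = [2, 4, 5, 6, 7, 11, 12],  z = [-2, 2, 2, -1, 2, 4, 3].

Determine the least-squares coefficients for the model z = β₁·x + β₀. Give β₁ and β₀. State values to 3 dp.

Entries of MᵀM: Σx·x = 395, Σx = 47, Σ1 = 7.
And Σx·z = 102, Σz = 10.
Eliminating β₀: 7·(row 1) − 47·(row 2) gives 556·β₁ = 7·102 − 47·10 = 244, so β₁ = 61/139.
Then β₀ = (10 − 47·(61/139))/7 = -211/139.

β₁ = 0.439, β₀ = -1.518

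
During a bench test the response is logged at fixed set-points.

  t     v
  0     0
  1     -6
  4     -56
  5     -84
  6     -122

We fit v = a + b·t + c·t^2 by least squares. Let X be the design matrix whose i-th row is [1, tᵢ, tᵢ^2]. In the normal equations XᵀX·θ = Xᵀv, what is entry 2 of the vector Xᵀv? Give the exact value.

Entry 2 ↔ basis t, so (Xᵀv)_{2} = Σᵢ (t)·vᵢ = (0)·(0) + (1)·(-6) + (4)·(-56) + (5)·(-84) + (6)·(-122) = -1382.

-1382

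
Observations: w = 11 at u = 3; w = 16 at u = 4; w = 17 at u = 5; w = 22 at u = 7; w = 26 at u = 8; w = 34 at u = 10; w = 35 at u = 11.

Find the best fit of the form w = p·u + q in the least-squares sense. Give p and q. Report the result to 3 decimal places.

p = 3.008, q = 2.375

From the data, Σu·u = 384, Σu = 48, Σ1 = 7.
Right-hand side: Σu·w = 1269, Σw = 161.
Normal equations: [[384, 48]; [48, 7]]·[p, q]ᵀ = [1269, 161]ᵀ.
det = 384·7 − 48² = 384.
p = (1269·7 − 48·161)/384 = 385/128; q = (384·161 − 48·1269)/384 = 19/8.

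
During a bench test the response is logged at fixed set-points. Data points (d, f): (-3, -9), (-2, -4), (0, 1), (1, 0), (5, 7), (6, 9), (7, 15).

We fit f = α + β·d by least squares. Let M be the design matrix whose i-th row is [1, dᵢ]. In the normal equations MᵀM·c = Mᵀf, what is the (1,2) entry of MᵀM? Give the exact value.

14

Row 1 ↔ basis 1, column 2 ↔ basis d, so (MᵀM)_{1,2} = Σᵢ d = (1)·(-3) + (1)·(-2) + (1)·(0) + (1)·(1) + (1)·(5) + (1)·(6) + (1)·(7) = 14.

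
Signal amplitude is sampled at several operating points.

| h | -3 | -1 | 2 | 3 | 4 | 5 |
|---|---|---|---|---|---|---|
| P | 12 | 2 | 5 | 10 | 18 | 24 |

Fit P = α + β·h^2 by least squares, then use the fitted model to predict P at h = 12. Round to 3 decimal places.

P̂ = 135.744

The normal equations are: 6·α + 64·β = 71;  64·α + 1060·β = 1108.
Eliminating β: 1060·(row 1) − 64·(row 2) gives 2264·α = 1060·71 − 64·1108 = 4348, so α = 1087/566.
Then β = (1108 − 64·(1087/566))/1060 = 263/283.
At h = 12: P̂ = (1087/566)·(1) + (263/283)·(144) = 76831/566.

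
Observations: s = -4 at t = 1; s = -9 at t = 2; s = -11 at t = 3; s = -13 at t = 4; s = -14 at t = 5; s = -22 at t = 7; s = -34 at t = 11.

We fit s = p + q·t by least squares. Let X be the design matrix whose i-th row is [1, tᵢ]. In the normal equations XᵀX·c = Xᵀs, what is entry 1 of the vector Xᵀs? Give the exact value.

-107

Entry 1 ↔ basis 1, so (Xᵀs)_{1} = Σᵢ sᵢ = (1)·(-4) + (1)·(-9) + (1)·(-11) + (1)·(-13) + (1)·(-14) + (1)·(-22) + (1)·(-34) = -107.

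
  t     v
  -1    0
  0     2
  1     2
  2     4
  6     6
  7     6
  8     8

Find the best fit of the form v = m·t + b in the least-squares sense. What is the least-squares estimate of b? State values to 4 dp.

Entries of AᵀA: Σt·t = 155, Σt = 23, Σ1 = 7.
Right-hand side: Σt·v = 152, Σv = 28.
Δ = 155·7 − 23² = 556.
m = (152·7 − 23·28)/556 = 105/139; b = (155·28 − 23·152)/556 = 211/139.

b = 1.5180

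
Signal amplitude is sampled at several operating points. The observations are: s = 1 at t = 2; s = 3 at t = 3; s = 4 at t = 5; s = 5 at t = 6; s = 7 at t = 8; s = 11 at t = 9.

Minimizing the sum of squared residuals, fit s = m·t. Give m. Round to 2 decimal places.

m = 0.99

Normal-equation sums: Σt·t = 219.
And Σt·s = 216.
Hence m = 216 / 219 ≈ 0.986301.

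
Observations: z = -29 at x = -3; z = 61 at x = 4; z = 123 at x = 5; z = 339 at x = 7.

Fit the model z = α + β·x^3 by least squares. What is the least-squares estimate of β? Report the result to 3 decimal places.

Entries of MᵀM: Σ1 = 4, Σx^3 = 505, Σx^3·x^3 = 138099.
And Σz = 494, Σx^3·z = 136339.
Normal equations: [[4, 505]; [505, 138099]]·[α, β]ᵀ = [494, 136339]ᵀ.
Determinant 4·138099 − 505² = 297371.
α = (494·138099 − 505·136339)/297371 = -630289/297371; β = (4·136339 − 505·494)/297371 = 295886/297371.

β = 0.995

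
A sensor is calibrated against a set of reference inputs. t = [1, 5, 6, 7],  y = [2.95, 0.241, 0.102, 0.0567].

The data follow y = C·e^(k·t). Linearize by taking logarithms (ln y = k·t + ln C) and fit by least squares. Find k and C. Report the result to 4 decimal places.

With ln yᵢ as the transformed response and tᵢ as the regressor:
Σt = 19.0000, Σ(t)² = 111.0000, Σln y = -5.4939, Σt·ln y = -39.8195.
Equations: 111.0000·k + 19.0000·ln C = -39.8195;  19.0000·k + 4·ln C = -5.4939.
Δ = 111.0000·4 − (19.0000)² = 83.0000; k = (-39.8195·4 − 19.0000·-5.4939)/83.0000 = -0.66137, ln C = (111.0000·-5.4939 − 19.0000·-39.8195)/83.0000 = 1.76803, so C = exp(1.76803) = 5.85931.

k = -0.6614, C = 5.8593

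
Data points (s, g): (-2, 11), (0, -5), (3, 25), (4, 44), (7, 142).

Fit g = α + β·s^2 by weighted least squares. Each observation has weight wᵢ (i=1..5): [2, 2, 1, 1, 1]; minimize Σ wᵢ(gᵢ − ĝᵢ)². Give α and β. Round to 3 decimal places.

XᵀWX·[α, β]ᵀ = XᵀWg reads: 7·α + 82·β = 223;  82·α + 2770·β = 7975.
Eliminating β: 2770·(row 1) − 82·(row 2) gives 12666·α = 2770·223 − 82·7975 = -36240, so α = -6040/2111.
Then β = (7975 − 82·(-6040/2111))/2770 = 12513/4222.

α = -2.861, β = 2.964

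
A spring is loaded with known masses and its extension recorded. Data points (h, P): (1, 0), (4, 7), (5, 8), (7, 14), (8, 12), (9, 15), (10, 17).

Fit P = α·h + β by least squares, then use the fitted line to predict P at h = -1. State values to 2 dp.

P̂ = -2.83

XᵀX·[α, β]ᵀ = XᵀP reads: 336·α + 44·β = 567;  44·α + 7·β = 73.
Eliminating β: 7·(row 1) − 44·(row 2) gives 416·α = 7·567 − 44·73 = 757, so α = 757/416.
Then β = (73 − 44·(757/416))/7 = -105/104.
At h = -1: P̂ = (757/416)·(-1) + (-105/104)·(1) = -1177/416.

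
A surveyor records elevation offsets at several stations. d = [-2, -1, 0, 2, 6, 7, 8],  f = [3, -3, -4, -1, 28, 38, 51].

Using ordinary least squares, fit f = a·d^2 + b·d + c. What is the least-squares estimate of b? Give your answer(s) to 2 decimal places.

MᵀM·[a, b, c]ᵀ = Mᵀf reads: 7826·a + 1070·b + 158·c = 6139;  1070·a + 158·b + 20·c = 837;  158·a + 20·b + 7·c = 112.
(Σd^2·d^2 = 7826, Σd^2·d = 1070, Σd^2 = 158, Σd·d = 158, Σd = 20, Σ1 = 7, Σd^2·f = 6139, Σd·f = 837, Σf = 112.)
Row-reducing yields a = 77689/82236, b = -54931/82236, c = -4255/1246.

b = -0.67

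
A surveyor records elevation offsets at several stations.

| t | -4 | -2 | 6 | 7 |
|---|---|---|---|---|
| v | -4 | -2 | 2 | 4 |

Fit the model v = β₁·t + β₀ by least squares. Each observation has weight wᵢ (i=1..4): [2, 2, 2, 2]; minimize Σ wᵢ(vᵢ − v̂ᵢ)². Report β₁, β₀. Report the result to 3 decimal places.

Compute the Gram sums: Σwᵢ·t·t = 210, Σwᵢ·t = 14, Σwᵢ·1 = 8.
And Σwᵢ·t·v = 120, Σwᵢ·v = 0.
So MᵀWM·[β₁, β₀]ᵀ = MᵀWv: [[210, 14]; [14, 8]]·[β₁, β₀]ᵀ = [120, 0]ᵀ.
Δ = 210·8 − 14² = 1484.
β₁ = (120·8 − 14·0)/1484 = 240/371; β₀ = (210·0 − 14·120)/1484 = -60/53.

β₁ = 0.647, β₀ = -1.132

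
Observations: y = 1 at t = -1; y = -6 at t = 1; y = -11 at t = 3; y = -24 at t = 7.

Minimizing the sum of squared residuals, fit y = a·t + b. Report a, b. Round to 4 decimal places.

a = -3.0857, b = -2.2857

Compute the Gram sums: Σt·t = 60, Σt = 10, Σ1 = 4.
For Xᵀy: Σt·y = -208, Σy = -40.
So XᵀX·[a, b]ᵀ = Xᵀy: [[60, 10]; [10, 4]]·[a, b]ᵀ = [-208, -40]ᵀ.
Determinant 60·4 − 10² = 140.
a = ((-208)·4 − 10·(-40))/140 = -108/35; b = (60·(-40) − 10·(-208))/140 = -16/7.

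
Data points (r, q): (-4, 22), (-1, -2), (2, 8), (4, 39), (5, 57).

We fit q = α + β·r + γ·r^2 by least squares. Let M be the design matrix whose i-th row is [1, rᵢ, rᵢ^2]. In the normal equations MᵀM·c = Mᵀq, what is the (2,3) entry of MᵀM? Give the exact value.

Row 2 ↔ basis r, column 3 ↔ basis r^2, so (MᵀM)_{2,3} = Σᵢ (r)·(r^2) = (-4)·(16) + (-1)·(1) + (2)·(4) + (4)·(16) + (5)·(25) = 132.

132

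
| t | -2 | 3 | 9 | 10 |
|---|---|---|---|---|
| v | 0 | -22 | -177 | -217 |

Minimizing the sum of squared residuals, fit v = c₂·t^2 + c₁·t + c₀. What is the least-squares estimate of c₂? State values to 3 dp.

Entries of MᵀM: Σt^2·t^2 = 16658, Σt^2·t = 1748, Σt^2 = 194, Σt·t = 194, Σt = 20, Σ1 = 4.
Moment sums: Σt^2·v = -36235, Σt·v = -3829, Σv = -416.
Normal equations: [[16658, 1748, 194]; [1748, 194, 20]; [194, 20, 4]]·[c₂, c₁, c₀]ᵀ = [-36235, -3829, -416]ᵀ.
Row-reducing yields c₂ = -8268/4229, c₁ = -20511/8458, c₀ = 24919/8458.

c₂ = -1.955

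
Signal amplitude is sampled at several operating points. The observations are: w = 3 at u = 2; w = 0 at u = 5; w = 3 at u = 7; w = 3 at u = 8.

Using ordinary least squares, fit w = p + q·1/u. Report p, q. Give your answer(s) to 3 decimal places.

p = 1.918, q = 1.371

Entries of XᵀX: Σ1 = 4, Σ1/u = 271/280, Σ1/u·1/u = 25561/78400.
Right-hand side: Σw = 9, Σ1/u·w = 129/56.
XᵀX·[p, q]ᵀ = Xᵀw becomes [[4, 271/280]; [271/280, 25561/78400]]·[p, q]ᵀ = [9, 129/56]ᵀ.
Eliminating q: (25561/78400)·(row 1) − (271/280)·(row 2) gives (28803/78400)·p = (25561/78400)·9 − (271/280)·(129/56) = 27627/39200, so p = 18418/9601.
Then q = ((129/56) − (271/280)·(18418/9601))/(25561/78400) = 13160/9601.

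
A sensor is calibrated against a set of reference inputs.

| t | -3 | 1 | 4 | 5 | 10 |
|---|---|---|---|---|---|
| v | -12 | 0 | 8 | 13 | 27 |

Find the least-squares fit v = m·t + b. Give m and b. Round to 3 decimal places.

m = 3.011, b = -3.036

From the data, Σt·t = 151, Σt = 17, Σ1 = 5.
Moment sums: Σt·v = 403, Σv = 36.
Normal equations: [[151, 17]; [17, 5]]·[m, b]ᵀ = [403, 36]ᵀ.
Δ = 151·5 − 17² = 466.
m = (403·5 − 17·36)/466 = 1403/466; b = (151·36 − 17·403)/466 = -1415/466.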